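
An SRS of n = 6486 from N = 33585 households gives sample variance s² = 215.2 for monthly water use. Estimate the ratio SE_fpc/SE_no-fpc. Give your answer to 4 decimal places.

0.8983

f = n/N = 6486/33585 = 0.19312193.
SE_no-fpc = √(s²/n) = 0.18215146; SE_fpc = √((1−f)s²/n) = 0.16362009.
Ratio = √(1−f) = 0.89826392.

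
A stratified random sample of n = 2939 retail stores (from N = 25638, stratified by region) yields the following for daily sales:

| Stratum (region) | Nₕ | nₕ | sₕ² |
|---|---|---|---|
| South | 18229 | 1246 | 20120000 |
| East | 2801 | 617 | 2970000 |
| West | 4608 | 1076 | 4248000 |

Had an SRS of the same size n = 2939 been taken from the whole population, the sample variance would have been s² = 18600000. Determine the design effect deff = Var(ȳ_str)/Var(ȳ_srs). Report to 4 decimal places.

1.3828

Var(ȳ_str) = Σ Wₕ²(1−fₕ)sₕ²/nₕ with Wₕ = Nₕ/25638:
  South: (18229/25638)²·(1−1246/18229)·20120000/1246 = 7605.3447
  East: (2801/25638)²·(1−617/2801)·2970000/617 = 44.799044
  West: (4608/25638)²·(1−1076/4608)·4248000/1076 = 97.75458
  → Var(ȳ_str) = 7747.8983.
Var(ȳ_srs) = (1 − 2939/25638)·18600000/2939 = 5603.1976.
deff = 7747.8983 / 5603.1976 = 1.3828.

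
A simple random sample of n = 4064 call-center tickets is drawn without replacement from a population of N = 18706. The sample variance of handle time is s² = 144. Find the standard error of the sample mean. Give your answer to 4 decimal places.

0.1665

Under SRS without replacement, Var(ȳ) = (1 − f)·s²/n with f = n/N = 4064/18706 = 0.21725650.
Var(ȳ) = (1 − 0.21725650)·144/4064 = 0.78274350·0.035433071 = 0.027735006.
SE(ȳ) = √(0.027735006) = 0.1665.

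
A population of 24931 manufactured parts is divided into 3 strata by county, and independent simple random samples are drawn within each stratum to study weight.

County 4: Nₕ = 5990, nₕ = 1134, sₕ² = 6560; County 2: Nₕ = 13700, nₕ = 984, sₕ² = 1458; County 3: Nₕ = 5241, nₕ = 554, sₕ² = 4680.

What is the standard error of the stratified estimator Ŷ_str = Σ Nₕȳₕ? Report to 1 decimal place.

Var(Ŷ_str) = Σₕ Nₕ²(1 − fₕ)sₕ²/nₕ.
County 4: 5990²·(1 − 1134/5990)·6560/1134 = 1.6826597 × 10^8.
County 2: 13700²·(1 − 984/13700)·1458/984 = 2.5812705 × 10^8.
County 3: 5241²·(1 − 554/5241)·4680/554 = 2.0751295 × 10^8.
Sum = 6.3390597 × 10^8.
SE = √(6.3390597 × 10^8) = 25177.5.

25177.5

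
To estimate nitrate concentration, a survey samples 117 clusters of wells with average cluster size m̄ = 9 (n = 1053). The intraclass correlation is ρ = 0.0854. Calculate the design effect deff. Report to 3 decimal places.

deff = 1 + (9 − 1)·0.0854 = 1 + 0.6832 = 1.6832.

1.683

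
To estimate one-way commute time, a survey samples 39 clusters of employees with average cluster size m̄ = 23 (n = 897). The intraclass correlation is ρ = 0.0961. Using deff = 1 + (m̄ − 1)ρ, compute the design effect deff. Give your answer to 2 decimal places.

deff = 1 + (23 − 1)·0.0961 = 1 + 2.1142 = 3.1142.

3.11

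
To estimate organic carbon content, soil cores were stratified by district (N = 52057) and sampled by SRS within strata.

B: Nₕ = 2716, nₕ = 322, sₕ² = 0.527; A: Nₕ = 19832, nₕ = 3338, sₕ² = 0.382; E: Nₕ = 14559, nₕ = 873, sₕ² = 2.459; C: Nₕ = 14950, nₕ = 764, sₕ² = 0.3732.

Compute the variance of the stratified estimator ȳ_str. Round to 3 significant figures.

Var(ȳ_str) = Σₕ Wₕ²(1 − fₕ)sₕ²/nₕ with Wₕ = Nₕ/N, N = 52057.
B: Wₕ = 0.05217358; term = 0.05217358²·(1 − 0.11855670)·0.527/322 = 3.9269049 × 10^-6.
A: Wₕ = 0.38096702; term = 0.38096702²·(1 − 0.16831384)·0.382/3338 = 1.3813739 × 10^-5.
E: Wₕ = 0.27967420; term = 0.27967420²·(1 − 0.05996291)·2.459/873 = 2.0710667 × 10^-4.
C: Wₕ = 0.28718520; term = 0.28718520²·(1 − 0.05110368)·0.3732/764 = 3.8228843 × 10^-5.
Sum = 2.6307616 × 10^-4.

2.63 × 10^-4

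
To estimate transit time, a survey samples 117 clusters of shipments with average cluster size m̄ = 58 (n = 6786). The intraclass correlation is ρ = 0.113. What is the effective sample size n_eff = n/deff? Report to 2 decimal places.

911.97

deff = 1 + (58 − 1)·0.113 = 1 + 6.441 = 7.441.
n_eff = 6786 / 7.441 = 911.97.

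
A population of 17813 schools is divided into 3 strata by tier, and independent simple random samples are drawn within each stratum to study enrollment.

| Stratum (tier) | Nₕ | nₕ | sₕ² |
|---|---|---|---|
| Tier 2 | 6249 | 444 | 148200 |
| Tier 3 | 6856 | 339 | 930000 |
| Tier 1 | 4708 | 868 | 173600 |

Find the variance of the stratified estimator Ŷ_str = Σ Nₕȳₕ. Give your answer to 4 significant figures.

1.383 × 10^11

Var(Ŷ_str) = Σₕ Nₕ²(1 − fₕ)sₕ²/nₕ.
Tier 2: 6249²·(1 − 444/6249)·148200/444 = 1.2108155 × 10^10.
Tier 3: 6856²·(1 − 339/6856)·930000/339 = 1.2257497 × 10^11.
Tier 1: 4708²·(1 − 868/4708)·173600/868 = 3.615744 × 10^9.
Sum = 1.3829887 × 10^11.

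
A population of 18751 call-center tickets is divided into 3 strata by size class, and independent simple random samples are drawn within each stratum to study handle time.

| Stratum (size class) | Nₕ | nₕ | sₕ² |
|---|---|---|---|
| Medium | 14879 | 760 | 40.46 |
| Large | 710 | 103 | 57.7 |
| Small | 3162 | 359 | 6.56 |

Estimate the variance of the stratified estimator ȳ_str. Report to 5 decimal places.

0.03296

Var(ȳ_str) = Σₕ Wₕ²(1 − fₕ)sₕ²/nₕ with Wₕ = Nₕ/N, N = 18751.
Medium: Wₕ = 0.79350435; term = 0.79350435²·(1 − 0.05107870)·40.46/760 = 0.031808347.
Large: Wₕ = 0.03786465; term = 0.03786465²·(1 − 0.14507042)·57.7/103 = 6.8665211 × 10^-4.
Small: Wₕ = 0.16863101; term = 0.16863101²·(1 − 0.11353574)·6.56/359 = 4.6062286 × 10^-4.
Sum = 0.032955622.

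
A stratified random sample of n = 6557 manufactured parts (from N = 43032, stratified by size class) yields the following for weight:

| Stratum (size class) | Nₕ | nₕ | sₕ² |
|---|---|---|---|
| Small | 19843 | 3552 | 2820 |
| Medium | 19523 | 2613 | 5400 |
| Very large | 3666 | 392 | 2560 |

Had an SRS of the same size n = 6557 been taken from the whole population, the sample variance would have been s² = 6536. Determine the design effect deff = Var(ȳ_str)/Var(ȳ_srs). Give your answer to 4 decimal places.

0.6502

Var(ȳ_str) = Σ Wₕ²(1−fₕ)sₕ²/nₕ with Wₕ = Nₕ/43032:
  Small: (19843/43032)²·(1−3552/19843)·2820/3552 = 0.13859519
  Medium: (19523/43032)²·(1−2613/19523)·5400/2613 = 0.36843548
  Very large: (3666/43032)²·(1−392/3666)·2560/392 = 0.042329386
  → Var(ȳ_str) = 0.54936006.
Var(ȳ_srs) = (1 − 6557/43032)·6536/6557 = 0.84491035.
deff = 0.54936006 / 0.84491035 = 0.6502.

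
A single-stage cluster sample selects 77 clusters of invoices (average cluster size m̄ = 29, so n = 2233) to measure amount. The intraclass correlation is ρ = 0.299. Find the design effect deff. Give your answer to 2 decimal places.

deff = 1 + (29 − 1)·0.299 = 1 + 8.372 = 9.372.

9.37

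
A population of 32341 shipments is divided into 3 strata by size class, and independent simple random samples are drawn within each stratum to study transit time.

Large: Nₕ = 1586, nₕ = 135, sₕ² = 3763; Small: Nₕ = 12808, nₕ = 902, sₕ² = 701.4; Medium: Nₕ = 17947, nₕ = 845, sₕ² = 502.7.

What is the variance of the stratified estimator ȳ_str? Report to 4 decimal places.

Var(ȳ_str) = Σₕ Wₕ²(1 − fₕ)sₕ²/nₕ with Wₕ = Nₕ/N, N = 32341.
Large: Wₕ = 0.04903992; term = 0.04903992²·(1 − 0.08511980)·3763/135 = 0.061328756.
Small: Wₕ = 0.39602981; term = 0.39602981²·(1 − 0.07042473)·701.4/902 = 0.11337036.
Medium: Wₕ = 0.55493027; term = 0.55493027²·(1 − 0.04708308)·502.7/845 = 0.1745758.
Sum = 0.34927492.

0.3493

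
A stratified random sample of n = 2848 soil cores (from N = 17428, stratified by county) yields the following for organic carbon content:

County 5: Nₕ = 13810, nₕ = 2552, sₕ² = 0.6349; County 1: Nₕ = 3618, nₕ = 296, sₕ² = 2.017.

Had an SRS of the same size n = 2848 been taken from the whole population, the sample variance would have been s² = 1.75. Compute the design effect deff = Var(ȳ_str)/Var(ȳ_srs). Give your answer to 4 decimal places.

0.7723

Var(ȳ_str) = Σ Wₕ²(1−fₕ)sₕ²/nₕ with Wₕ = Nₕ/17428:
  County 5: (13810/17428)²·(1−2552/13810)·0.6349/2552 = 1.2734576 × 10^-4
  County 1: (3618/17428)²·(1−296/3618)·2.017/296 = 2.6964184 × 10^-4
  → Var(ȳ_str) = 3.969876 × 10^-4.
Var(ȳ_srs) = (1 − 2848/17428)·1.75/2848 = 5.1405316 × 10^-4.
deff = (3.969876 × 10^-4) / (5.1405316 × 10^-4) = 0.7723.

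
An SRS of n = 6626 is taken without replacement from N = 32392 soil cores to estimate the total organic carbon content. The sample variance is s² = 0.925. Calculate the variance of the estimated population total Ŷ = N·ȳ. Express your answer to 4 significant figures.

Var(Ŷ) = N²·Var(ȳ) = N²·(1 − n/N)·s²/n.
f = 6626/32392 = 0.20455668; Var(ȳ) = 0.79544332·0.925/6626 = 1.1104514 × 10^-4.
Var(Ŷ) = 32392² · (1.1104514 × 10^-4) = 116513.19.

116500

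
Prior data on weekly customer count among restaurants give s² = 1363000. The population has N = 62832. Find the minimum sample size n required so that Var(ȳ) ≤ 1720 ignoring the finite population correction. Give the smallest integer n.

Without fpc, n₀ = s²/D = 1363000/1720 = 792.4419.
Rounding up, n = 793.

793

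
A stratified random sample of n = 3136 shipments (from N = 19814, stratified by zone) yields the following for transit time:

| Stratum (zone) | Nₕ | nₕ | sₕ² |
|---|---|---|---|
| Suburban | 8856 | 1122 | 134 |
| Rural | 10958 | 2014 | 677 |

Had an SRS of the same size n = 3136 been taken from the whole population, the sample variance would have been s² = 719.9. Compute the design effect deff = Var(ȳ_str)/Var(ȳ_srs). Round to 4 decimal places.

0.5421

Var(ȳ_str) = Σ Wₕ²(1−fₕ)sₕ²/nₕ with Wₕ = Nₕ/19814:
  Suburban: (8856/19814)²·(1−1122/8856)·134/1122 = 0.020835763
  Rural: (10958/19814)²·(1−2014/10958)·677/2014 = 0.083916618
  → Var(ȳ_str) = 0.10475238.
Var(ȳ_srs) = (1 − 3136/19814)·719.9/3136 = 0.19322705.
deff = 0.10475238 / 0.19322705 = 0.5421.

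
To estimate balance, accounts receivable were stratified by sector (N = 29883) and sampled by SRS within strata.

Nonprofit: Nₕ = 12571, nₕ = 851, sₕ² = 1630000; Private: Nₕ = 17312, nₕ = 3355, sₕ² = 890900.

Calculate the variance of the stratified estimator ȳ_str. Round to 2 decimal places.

387.86

Var(ȳ_str) = Σₕ Wₕ²(1 − fₕ)sₕ²/nₕ with Wₕ = Nₕ/N, N = 29883.
Nonprofit: Wₕ = 0.42067396; term = 0.42067396²·(1 − 0.06769549)·1630000/851 = 316.01456.
Private: Wₕ = 0.57932604; term = 0.57932604²·(1 − 0.19379621)·890900/3355 = 71.850098.
Sum = 387.86466.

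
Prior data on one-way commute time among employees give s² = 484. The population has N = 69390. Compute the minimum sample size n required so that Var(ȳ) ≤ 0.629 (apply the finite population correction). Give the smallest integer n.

762

Without fpc, n₀ = s²/D = 484/0.629 = 769.4754.
With fpc, (1 − n/N)·s²/n ≤ D requires n ≥ n₀/(1 + n₀/N) = 769.4754/(1 + 769.4754/69390) = 761.0362.
Rounding up, n = 762.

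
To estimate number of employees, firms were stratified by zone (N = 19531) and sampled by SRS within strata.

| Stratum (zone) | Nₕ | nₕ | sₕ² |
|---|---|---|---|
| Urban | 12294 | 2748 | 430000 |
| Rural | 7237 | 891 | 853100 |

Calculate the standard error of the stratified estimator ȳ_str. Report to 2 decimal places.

12.78

Var(ȳ_str) = Σₕ Wₕ²(1 − fₕ)sₕ²/nₕ with Wₕ = Nₕ/N, N = 19531.
Urban: Wₕ = 0.62946086; term = 0.62946086²·(1 − 0.22352367)·430000/2748 = 48.141255.
Rural: Wₕ = 0.37053914; term = 0.37053914²·(1 − 0.12311731)·853100/891 = 115.27415.
Sum = 163.41541.
SE = √(163.41541) = 12.78.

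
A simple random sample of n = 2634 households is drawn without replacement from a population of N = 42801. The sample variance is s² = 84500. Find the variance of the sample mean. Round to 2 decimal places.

30.11

Under SRS without replacement, Var(ȳ) = (1 − f)·s²/n with f = n/N = 2634/42801 = 0.06154062.
Var(ȳ) = (1 − 0.06154062)·84500/2634 = 0.93845938·32.080486 = 30.106233.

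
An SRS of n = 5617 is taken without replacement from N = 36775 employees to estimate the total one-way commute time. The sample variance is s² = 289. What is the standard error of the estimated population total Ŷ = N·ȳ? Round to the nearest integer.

7678

Var(Ŷ) = N²·Var(ȳ) = N²·(1 − n/N)·s²/n.
f = 5617/36775 = 0.15273963; Var(ȳ) = 0.84726037·289/5617 = 0.043592353.
Var(Ŷ) = 36775² · 0.043592353 = 5.8954325 × 10^7.
SE(Ŷ) = √(5.8954325 × 10^7) = 7678.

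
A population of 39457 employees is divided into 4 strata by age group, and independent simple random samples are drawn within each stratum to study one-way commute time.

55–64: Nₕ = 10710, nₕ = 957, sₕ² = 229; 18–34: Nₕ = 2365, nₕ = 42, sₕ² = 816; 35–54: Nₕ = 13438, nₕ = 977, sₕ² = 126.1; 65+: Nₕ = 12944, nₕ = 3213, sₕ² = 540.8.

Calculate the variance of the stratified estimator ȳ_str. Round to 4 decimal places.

0.1121

Var(ȳ_str) = Σₕ Wₕ²(1 − fₕ)sₕ²/nₕ with Wₕ = Nₕ/N, N = 39457.
55–64: Wₕ = 0.27143473; term = 0.27143473²·(1 − 0.08935574)·229/957 = 0.016054734.
18–34: Wₕ = 0.05993867; term = 0.05993867²·(1 − 0.01775899)·816/42 = 0.068560362.
35–54: Wₕ = 0.34057328; term = 0.34057328²·(1 − 0.07270427)·126.1/977 = 0.013882252.
65+: Wₕ = 0.32805332; term = 0.32805332²·(1 − 0.24822311)·540.8/3213 = 0.013617702.
Sum = 0.11211505.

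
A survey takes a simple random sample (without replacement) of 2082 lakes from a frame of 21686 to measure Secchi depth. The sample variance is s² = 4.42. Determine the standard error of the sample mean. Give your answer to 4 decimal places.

Under SRS without replacement, Var(ȳ) = (1 − f)·s²/n with f = n/N = 2082/21686 = 0.09600664.
Var(ȳ) = (1 − 0.09600664)·4.42/2082 = 0.90399336·0.0021229587 = 0.0019191406.
SE(ȳ) = √(0.0019191406) = 0.0438.

0.0438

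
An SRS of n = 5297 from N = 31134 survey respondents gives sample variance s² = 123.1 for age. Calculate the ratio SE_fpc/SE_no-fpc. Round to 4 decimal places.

0.9110

f = n/N = 5297/31134 = 0.17013554.
SE_no-fpc = √(s²/n) = 0.1524453; SE_fpc = √((1−f)s²/n) = 0.13887294.
Ratio = √(1−f) = 0.91096897.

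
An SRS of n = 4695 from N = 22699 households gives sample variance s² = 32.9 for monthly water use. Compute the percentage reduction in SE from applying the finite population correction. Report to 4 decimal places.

f = n/N = 4695/22699 = 0.20683731.
SE_no-fpc = √(s²/n) = 0.083710541; SE_fpc = √((1−f)s²/n) = 0.074552342.
Ratio = √(1−f) = 0.89059682. Reduction = 100·(1 − 0.89059682) = 10.9403%.

10.9403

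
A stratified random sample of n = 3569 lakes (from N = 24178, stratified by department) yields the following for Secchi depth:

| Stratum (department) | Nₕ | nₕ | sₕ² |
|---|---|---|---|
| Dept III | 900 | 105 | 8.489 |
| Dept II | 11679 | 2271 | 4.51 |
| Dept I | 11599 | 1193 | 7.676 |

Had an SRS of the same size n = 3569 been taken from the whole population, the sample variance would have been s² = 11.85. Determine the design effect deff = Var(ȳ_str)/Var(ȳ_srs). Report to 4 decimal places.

Var(ȳ_str) = Σ Wₕ²(1−fₕ)sₕ²/nₕ with Wₕ = Nₕ/24178:
  Dept III: (900/24178)²·(1−105/900)·8.489/105 = 9.8954632 × 10^-5
  Dept II: (11679/24178)²·(1−2271/11679)·4.51/2271 = 3.7326875 × 10^-4
  Dept I: (11599/24178)²·(1−1193/11599)·7.676/1193 = 0.0013284896
  → Var(ȳ_str) = 0.001800713.
Var(ȳ_srs) = (1 − 3569/24178)·11.85/3569 = 0.0028301428.
deff = 0.001800713 / 0.0028301428 = 0.6363.

0.6363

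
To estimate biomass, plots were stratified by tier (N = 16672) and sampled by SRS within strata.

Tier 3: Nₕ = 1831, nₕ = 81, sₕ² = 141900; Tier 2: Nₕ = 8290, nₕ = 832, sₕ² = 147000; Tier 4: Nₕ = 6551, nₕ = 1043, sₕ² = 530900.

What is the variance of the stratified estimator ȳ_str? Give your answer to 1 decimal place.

125.6

Var(ȳ_str) = Σₕ Wₕ²(1 − fₕ)sₕ²/nₕ with Wₕ = Nₕ/N, N = 16672.
Tier 3: Wₕ = 0.10982486; term = 0.10982486²·(1 − 0.04423812)·141900/81 = 20.19521.
Tier 2: Wₕ = 0.49724088; term = 0.49724088²·(1 − 0.10036188)·147000/832 = 39.300268.
Tier 4: Wₕ = 0.39293426; term = 0.39293426²·(1 − 0.15921233)·530900/1043 = 66.077643.
Sum = 125.57312.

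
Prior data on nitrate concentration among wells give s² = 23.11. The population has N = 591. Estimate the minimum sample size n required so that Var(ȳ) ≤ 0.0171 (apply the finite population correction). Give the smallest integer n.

Without fpc, n₀ = s²/D = 23.11/0.0171 = 1351.4620.
With fpc, (1 − n/N)·s²/n ≤ D requires n ≥ n₀/(1 + n₀/N) = 1351.4620/(1 + 1351.4620/591) = 411.1864.
Rounding up, n = 412.

412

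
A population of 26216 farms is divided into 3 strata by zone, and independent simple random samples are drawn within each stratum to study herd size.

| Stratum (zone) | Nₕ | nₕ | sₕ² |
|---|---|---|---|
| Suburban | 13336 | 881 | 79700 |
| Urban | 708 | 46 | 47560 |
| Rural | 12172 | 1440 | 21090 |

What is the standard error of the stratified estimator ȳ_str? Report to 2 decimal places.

5.04

Var(ȳ_str) = Σₕ Wₕ²(1 − fₕ)sₕ²/nₕ with Wₕ = Nₕ/N, N = 26216.
Suburban: Wₕ = 0.50869698; term = 0.50869698²·(1 − 0.06606179)·79700/881 = 21.863459.
Urban: Wₕ = 0.02700641; term = 0.02700641²·(1 − 0.06497175)·47560/46 = 0.70508651.
Rural: Wₕ = 0.46429661; term = 0.46429661²·(1 − 0.11830430)·21090/1440 = 2.783709.
Sum = 25.352255.
SE = √(25.352255) = 5.04.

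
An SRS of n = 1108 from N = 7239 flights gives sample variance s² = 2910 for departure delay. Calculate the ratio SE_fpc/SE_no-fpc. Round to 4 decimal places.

0.9203

f = n/N = 1108/7239 = 0.15305981.
SE_no-fpc = √(s²/n) = 1.6206029; SE_fpc = √((1−f)s²/n) = 1.4914304.
Ratio = √(1−f) = 0.92029353.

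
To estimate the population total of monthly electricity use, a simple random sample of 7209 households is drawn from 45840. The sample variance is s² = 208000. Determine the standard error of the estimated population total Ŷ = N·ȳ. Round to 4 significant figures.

Var(Ŷ) = N²·Var(ȳ) = N²·(1 − n/N)·s²/n.
f = 7209/45840 = 0.15726440; Var(ȳ) = 0.84273560·208000/7209 = 24.315301.
Var(Ŷ) = 45840² · 24.315301 = 5.1093878 × 10^10.
SE(Ŷ) = √(5.1093878 × 10^10) = 226000.

226000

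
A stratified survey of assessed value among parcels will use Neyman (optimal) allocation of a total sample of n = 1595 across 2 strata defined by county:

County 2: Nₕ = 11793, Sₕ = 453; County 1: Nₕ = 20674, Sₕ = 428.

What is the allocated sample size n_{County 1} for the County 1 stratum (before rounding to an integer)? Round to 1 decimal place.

994.5

Neyman allocation: nₕ = n·NₕSₕ / Σⱼ NⱼSⱼ.
Σ NⱼSⱼ = 11793·453 + 20674·428 = 1.4190701 × 10^7.
n_{County 1} = 1595·20674·428 / (1.4190701 × 10^7) = 994.5.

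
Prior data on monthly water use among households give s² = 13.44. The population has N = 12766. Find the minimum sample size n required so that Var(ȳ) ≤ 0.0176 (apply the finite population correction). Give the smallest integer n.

721

Without fpc, n₀ = s²/D = 13.44/0.0176 = 763.6364.
With fpc, (1 − n/N)·s²/n ≤ D requires n ≥ n₀/(1 + n₀/N) = 763.6364/(1 + 763.6364/12766) = 720.5354.
Rounding up, n = 721.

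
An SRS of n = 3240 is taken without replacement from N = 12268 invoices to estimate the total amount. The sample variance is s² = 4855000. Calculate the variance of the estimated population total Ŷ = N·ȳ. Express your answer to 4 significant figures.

1.660 × 10^11

Var(Ŷ) = N²·Var(ȳ) = N²·(1 − n/N)·s²/n.
f = 3240/12268 = 0.26410173; Var(ȳ) = 0.73589827·4855000/3240 = 1102.7118.
Var(Ŷ) = 12268² · 1102.7118 = 1.6596234 × 10^11.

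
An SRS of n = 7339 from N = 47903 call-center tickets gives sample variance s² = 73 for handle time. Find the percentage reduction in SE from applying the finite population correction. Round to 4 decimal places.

f = n/N = 7339/47903 = 0.15320544.
SE_no-fpc = √(s²/n) = 0.099733942; SE_fpc = √((1−f)s²/n) = 0.091776611.
Ratio = √(1−f) = 0.92021441. Reduction = 100·(1 − 0.92021441) = 7.9786%.

7.9786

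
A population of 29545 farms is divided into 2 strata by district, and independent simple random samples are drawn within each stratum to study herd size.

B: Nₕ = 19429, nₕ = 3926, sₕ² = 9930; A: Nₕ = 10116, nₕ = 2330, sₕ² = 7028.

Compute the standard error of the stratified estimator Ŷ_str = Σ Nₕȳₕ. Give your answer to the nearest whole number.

31614

Var(Ŷ_str) = Σₕ Nₕ²(1 − fₕ)sₕ²/nₕ.
B: 19429²·(1 − 3926/19429)·9930/3926 = 7.6184242 × 10^8.
A: 10116²·(1 − 2330/10116)·7028/2330 = 2.3757408 × 10^8.
Sum = 9.994165 × 10^8.
SE = √(9.994165 × 10^8) = 31614.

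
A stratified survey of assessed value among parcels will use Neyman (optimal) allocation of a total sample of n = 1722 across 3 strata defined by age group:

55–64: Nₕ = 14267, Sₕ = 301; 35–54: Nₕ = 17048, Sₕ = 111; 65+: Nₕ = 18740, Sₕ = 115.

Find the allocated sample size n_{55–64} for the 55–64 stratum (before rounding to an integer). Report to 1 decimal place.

Neyman allocation: nₕ = n·NₕSₕ / Σⱼ NⱼSⱼ.
Σ NⱼSⱼ = 14267·301 + 17048·111 + 18740·115 = 8.341795 × 10^6.
n_{55–64} = 1722·14267·301 / (8.341795 × 10^6) = 886.5.

886.5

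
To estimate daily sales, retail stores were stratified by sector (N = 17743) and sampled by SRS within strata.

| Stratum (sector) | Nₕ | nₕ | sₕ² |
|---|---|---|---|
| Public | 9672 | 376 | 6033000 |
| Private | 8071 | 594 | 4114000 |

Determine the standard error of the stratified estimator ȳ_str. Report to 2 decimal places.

Var(ȳ_str) = Σₕ Wₕ²(1 − fₕ)sₕ²/nₕ with Wₕ = Nₕ/N, N = 17743.
Public: Wₕ = 0.54511638; term = 0.54511638²·(1 − 0.03887510)·6033000/376 = 4582.5138.
Private: Wₕ = 0.45488362; term = 0.45488362²·(1 − 0.07359683)·4114000/594 = 1327.6343.
Sum = 5910.1481.
SE = √(5910.1481) = 76.88.

76.88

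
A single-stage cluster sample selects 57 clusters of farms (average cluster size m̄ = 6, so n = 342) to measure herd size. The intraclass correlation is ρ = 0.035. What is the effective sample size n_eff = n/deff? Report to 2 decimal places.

deff = 1 + (6 − 1)·0.035 = 1 + 0.175 = 1.175.
n_eff = 342 / 1.175 = 291.06.

291.06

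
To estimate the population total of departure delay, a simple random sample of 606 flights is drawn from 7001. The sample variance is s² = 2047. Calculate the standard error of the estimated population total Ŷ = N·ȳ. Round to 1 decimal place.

12297.7

Var(Ŷ) = N²·Var(ȳ) = N²·(1 − n/N)·s²/n.
f = 606/7001 = 0.08655906; Var(ȳ) = 0.91344094·2047/606 = 3.085501.
Var(Ŷ) = 7001² · 3.085501 = 1.5123275 × 10^8.
SE(Ŷ) = √(1.5123275 × 10^8) = 12297.7.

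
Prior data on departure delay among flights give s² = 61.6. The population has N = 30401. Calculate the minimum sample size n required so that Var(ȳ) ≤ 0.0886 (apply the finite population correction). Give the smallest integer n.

Without fpc, n₀ = s²/D = 61.6/0.0886 = 695.2596.
With fpc, (1 − n/N)·s²/n ≤ D requires n ≥ n₀/(1 + n₀/N) = 695.2596/(1 + 695.2596/30401) = 679.7148.
Rounding up, n = 680.

680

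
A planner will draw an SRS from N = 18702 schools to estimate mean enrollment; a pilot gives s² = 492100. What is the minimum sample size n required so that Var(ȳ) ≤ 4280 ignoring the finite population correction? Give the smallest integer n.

Without fpc, n₀ = s²/D = 492100/4280 = 114.9766.
Rounding up, n = 115.

115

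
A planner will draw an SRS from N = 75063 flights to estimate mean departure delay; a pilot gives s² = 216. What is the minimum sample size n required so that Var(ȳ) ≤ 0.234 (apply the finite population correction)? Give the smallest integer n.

Without fpc, n₀ = s²/D = 216/0.234 = 923.0769.
With fpc, (1 − n/N)·s²/n ≤ D requires n ≥ n₀/(1 + n₀/N) = 923.0769/(1 + 923.0769/75063) = 911.8634.
Rounding up, n = 912.

912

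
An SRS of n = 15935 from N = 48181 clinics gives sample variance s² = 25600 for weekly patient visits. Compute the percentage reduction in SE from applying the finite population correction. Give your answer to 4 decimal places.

18.1912

f = n/N = 15935/48181 = 0.33073203.
SE_no-fpc = √(s²/n) = 1.2674883; SE_fpc = √((1−f)s²/n) = 1.0369169.
Ratio = √(1−f) = 0.81808800. Reduction = 100·(1 − 0.81808800) = 18.1912%.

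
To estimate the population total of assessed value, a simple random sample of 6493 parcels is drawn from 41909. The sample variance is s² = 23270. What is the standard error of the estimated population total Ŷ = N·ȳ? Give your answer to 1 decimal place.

72933.8

Var(Ŷ) = N²·Var(ȳ) = N²·(1 − n/N)·s²/n.
f = 6493/41909 = 0.15493092; Var(ȳ) = 0.84506908·23270/6493 = 3.0286089.
Var(Ŷ) = 41909² · 3.0286089 = 5.3193405 × 10^9.
SE(Ŷ) = √(5.3193405 × 10^9) = 72933.8.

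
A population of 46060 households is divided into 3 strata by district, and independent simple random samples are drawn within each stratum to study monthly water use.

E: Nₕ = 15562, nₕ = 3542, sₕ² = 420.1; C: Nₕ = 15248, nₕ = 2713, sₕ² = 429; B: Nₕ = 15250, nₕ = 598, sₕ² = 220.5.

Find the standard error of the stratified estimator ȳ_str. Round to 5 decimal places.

Var(ȳ_str) = Σₕ Wₕ²(1 − fₕ)sₕ²/nₕ with Wₕ = Nₕ/N, N = 46060.
E: Wₕ = 0.33786366; term = 0.33786366²·(1 − 0.22760571)·420.1/3542 = 0.010457458.
C: Wₕ = 0.33104646; term = 0.33104646²·(1 − 0.17792497)·429/2713 = 0.014246128.
B: Wₕ = 0.33108988; term = 0.33108988²·(1 − 0.03921311)·220.5/598 = 0.038835267.
Sum = 0.063538853.
SE = √(0.063538853) = 0.25207.

0.25207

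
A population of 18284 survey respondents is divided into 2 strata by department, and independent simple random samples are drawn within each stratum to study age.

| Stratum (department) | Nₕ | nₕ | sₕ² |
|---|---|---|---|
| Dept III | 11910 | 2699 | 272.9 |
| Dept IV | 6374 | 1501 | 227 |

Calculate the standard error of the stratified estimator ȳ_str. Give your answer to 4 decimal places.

Var(ȳ_str) = Σₕ Wₕ²(1 − fₕ)sₕ²/nₕ with Wₕ = Nₕ/N, N = 18284.
Dept III: Wₕ = 0.65138919; term = 0.65138919²·(1 − 0.22661629)·272.9/2699 = 0.03318003.
Dept IV: Wₕ = 0.34861081; term = 0.34861081²·(1 − 0.23548792)·227/1501 = 0.014051129.
Sum = 0.047231159.
SE = √(0.047231159) = 0.2173.

0.2173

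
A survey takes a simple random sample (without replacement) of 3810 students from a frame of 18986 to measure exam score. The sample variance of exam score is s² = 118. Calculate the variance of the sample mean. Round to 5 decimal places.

0.02476

Under SRS without replacement, Var(ȳ) = (1 − f)·s²/n with f = n/N = 3810/18986 = 0.20067418.
Var(ȳ) = (1 − 0.20067418)·118/3810 = 0.79932582·0.030971129 = 0.024756023.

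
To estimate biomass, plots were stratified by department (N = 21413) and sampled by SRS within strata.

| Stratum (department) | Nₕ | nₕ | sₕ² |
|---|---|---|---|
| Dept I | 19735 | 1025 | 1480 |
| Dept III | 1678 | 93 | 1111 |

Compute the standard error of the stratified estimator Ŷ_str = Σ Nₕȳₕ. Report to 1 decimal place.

Var(Ŷ_str) = Σₕ Nₕ²(1 − fₕ)sₕ²/nₕ.
Dept I: 19735²·(1 − 1025/19735)·1480/1025 = 5.3314921 × 10^8.
Dept III: 1678²·(1 − 93/1678)·1111/93 = 3.1772569 × 10^7.
Sum = 5.6492178 × 10^8.
SE = √(5.6492178 × 10^8) = 23768.1.

23768.1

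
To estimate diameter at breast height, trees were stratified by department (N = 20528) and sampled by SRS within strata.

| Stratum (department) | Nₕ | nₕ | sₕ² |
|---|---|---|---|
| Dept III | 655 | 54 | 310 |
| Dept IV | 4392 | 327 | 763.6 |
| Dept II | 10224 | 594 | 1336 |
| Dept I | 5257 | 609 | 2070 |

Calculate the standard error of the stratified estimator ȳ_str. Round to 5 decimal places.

Var(ȳ_str) = Σₕ Wₕ²(1 − fₕ)sₕ²/nₕ with Wₕ = Nₕ/N, N = 20528.
Dept III: Wₕ = 0.03190764; term = 0.03190764²·(1 − 0.08244275)·310/54 = 0.0053627855.
Dept IV: Wₕ = 0.21395168; term = 0.21395168²·(1 − 0.07445355)·763.6/327 = 0.098934502.
Dept II: Wₕ = 0.49805144; term = 0.49805144²·(1 − 0.05809859)·1336/594 = 0.52550138.
Dept I: Wₕ = 0.25608924; term = 0.25608924²·(1 − 0.11584554)·2070/609 = 0.19708967.
Sum = 0.82688834.
SE = √(0.82688834) = 0.90933.

0.90933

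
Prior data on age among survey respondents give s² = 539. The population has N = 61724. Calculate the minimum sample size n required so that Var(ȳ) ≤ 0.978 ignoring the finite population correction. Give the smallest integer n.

552

Without fpc, n₀ = s²/D = 539/0.978 = 551.1247.
Rounding up, n = 552.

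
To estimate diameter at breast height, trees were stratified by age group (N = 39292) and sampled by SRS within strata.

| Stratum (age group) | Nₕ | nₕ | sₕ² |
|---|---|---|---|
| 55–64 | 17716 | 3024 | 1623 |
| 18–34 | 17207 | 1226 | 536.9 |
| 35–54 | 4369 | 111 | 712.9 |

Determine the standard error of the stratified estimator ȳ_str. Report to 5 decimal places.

0.49586

Var(ȳ_str) = Σₕ Wₕ²(1 − fₕ)sₕ²/nₕ with Wₕ = Nₕ/N, N = 39292.
55–64: Wₕ = 0.45088059; term = 0.45088059²·(1 − 0.17069316)·1623/3024 = 0.09048468.
18–34: Wₕ = 0.43792630; term = 0.43792630²·(1 − 0.07125007)·536.9/1226 = 0.078001647.
35–54: Wₕ = 0.11119312; term = 0.11119312²·(1 − 0.02540627)·712.9/111 = 0.077390039.
Sum = 0.24587637.
SE = √(0.24587637) = 0.49586.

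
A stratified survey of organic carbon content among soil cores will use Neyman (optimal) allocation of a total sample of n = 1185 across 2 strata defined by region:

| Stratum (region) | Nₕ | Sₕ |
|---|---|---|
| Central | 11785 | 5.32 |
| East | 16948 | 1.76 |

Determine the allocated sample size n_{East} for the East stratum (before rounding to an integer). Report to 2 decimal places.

382.03

Neyman allocation: nₕ = n·NₕSₕ / Σⱼ NⱼSⱼ.
Σ NⱼSⱼ = 11785·5.32 + 16948·1.76 = 92524.68.
n_{East} = 1185·16948·1.76 / 92524.68 = 382.03.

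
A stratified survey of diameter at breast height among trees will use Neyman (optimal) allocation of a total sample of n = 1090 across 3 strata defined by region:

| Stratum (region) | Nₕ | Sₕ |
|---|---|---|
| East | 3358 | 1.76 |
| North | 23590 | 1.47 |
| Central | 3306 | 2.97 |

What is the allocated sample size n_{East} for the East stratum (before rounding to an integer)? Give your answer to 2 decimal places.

Neyman allocation: nₕ = n·NₕSₕ / Σⱼ NⱼSⱼ.
Σ NⱼSⱼ = 3358·1.76 + 23590·1.47 + 3306·2.97 = 50406.2.
n_{East} = 1090·3358·1.76 / 50406.2 = 127.80.

127.80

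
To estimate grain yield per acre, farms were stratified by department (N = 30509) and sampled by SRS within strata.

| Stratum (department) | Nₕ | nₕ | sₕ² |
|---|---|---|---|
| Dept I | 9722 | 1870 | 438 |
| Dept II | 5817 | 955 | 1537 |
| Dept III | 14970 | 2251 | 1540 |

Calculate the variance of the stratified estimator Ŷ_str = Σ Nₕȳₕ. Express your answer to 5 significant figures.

Var(Ŷ_str) = Σₕ Nₕ²(1 − fₕ)sₕ²/nₕ.
Dept I: 9722²·(1 − 1870/9722)·438/1870 = 1.7880037 × 10^7.
Dept II: 5817²·(1 − 955/5817)·1537/955 = 4.5518141 × 10^7.
Dept III: 14970²·(1 − 2251/14970)·1540/2251 = 1.3026268 × 10^8.
Sum = 1.9366086 × 10^8.

1.9366 × 10^8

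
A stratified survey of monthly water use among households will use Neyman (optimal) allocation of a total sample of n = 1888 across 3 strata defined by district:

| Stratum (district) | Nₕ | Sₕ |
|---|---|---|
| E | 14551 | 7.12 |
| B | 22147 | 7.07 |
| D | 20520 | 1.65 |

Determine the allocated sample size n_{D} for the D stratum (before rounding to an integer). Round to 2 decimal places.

217.40

Neyman allocation: nₕ = n·NₕSₕ / Σⱼ NⱼSⱼ.
Σ NⱼSⱼ = 14551·7.12 + 22147·7.07 + 20520·1.65 = 294040.41.
n_{D} = 1888·20520·1.65 / 294040.41 = 217.40.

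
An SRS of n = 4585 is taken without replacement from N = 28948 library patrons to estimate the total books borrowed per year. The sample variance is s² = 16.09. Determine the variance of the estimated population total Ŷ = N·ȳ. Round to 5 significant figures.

Var(Ŷ) = N²·Var(ȳ) = N²·(1 − n/N)·s²/n.
f = 4585/28948 = 0.15838745; Var(ȳ) = 0.84161255·16.09/4585 = 0.0029534451.
Var(Ŷ) = 28948² · 0.0029534451 = 2.4749477 × 10^6.

2.4749 × 10^6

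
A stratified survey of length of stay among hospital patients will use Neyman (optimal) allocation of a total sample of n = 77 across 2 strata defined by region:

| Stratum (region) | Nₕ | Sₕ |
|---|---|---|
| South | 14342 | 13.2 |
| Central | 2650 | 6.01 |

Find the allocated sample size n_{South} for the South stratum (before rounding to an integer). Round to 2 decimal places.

Neyman allocation: nₕ = n·NₕSₕ / Σⱼ NⱼSⱼ.
Σ NⱼSⱼ = 14342·13.2 + 2650·6.01 = 205240.9.
n_{South} = 77·14342·13.2 / 205240.9 = 71.02.

71.02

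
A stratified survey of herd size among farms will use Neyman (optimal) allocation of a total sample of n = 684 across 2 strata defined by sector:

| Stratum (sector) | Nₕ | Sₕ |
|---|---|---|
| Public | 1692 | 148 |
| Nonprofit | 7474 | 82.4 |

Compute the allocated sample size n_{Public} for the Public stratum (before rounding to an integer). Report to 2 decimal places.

197.73

Neyman allocation: nₕ = n·NₕSₕ / Σⱼ NⱼSⱼ.
Σ NⱼSⱼ = 1692·148 + 7474·82.4 = 866273.6.
n_{Public} = 684·1692·148 / 866273.6 = 197.73.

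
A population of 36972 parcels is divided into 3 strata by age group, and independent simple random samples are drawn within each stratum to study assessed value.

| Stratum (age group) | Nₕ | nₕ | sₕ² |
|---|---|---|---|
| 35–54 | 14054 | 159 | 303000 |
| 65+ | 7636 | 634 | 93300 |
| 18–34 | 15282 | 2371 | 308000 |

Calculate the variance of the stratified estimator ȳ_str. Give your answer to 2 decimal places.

Var(ȳ_str) = Σₕ Wₕ²(1 − fₕ)sₕ²/nₕ with Wₕ = Nₕ/N, N = 36972.
35–54: Wₕ = 0.38012550; term = 0.38012550²·(1 − 0.01131351)·303000/159 = 272.24387.
65+: Wₕ = 0.20653467; term = 0.20653467²·(1 − 0.08302776)·93300/634 = 5.7561821.
18–34: Wₕ = 0.41333982; term = 0.41333982²·(1 − 0.15514985)·308000/2371 = 18.750521.
Sum = 296.75057.

296.75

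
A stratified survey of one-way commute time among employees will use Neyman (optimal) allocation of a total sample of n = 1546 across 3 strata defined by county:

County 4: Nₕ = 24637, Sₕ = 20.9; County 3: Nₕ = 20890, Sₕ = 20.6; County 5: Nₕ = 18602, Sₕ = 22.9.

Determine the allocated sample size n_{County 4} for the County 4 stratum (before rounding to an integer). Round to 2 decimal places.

Neyman allocation: nₕ = n·NₕSₕ / Σⱼ NⱼSⱼ.
Σ NⱼSⱼ = 24637·20.9 + 20890·20.6 + 18602·22.9 = 1.3712331 × 10^6.
n_{County 4} = 1546·24637·20.9 / (1.3712331 × 10^6) = 580.54.

580.54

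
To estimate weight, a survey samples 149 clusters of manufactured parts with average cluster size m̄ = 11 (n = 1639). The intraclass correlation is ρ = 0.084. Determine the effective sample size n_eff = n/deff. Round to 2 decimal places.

deff = 1 + (11 − 1)·0.084 = 1 + 0.84 = 1.84.
n_eff = 1639 / 1.84 = 890.76.

890.76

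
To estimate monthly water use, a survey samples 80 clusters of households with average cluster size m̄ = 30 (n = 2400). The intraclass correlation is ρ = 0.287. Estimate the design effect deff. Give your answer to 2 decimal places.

deff = 1 + (30 − 1)·0.287 = 1 + 8.323 = 9.323.

9.32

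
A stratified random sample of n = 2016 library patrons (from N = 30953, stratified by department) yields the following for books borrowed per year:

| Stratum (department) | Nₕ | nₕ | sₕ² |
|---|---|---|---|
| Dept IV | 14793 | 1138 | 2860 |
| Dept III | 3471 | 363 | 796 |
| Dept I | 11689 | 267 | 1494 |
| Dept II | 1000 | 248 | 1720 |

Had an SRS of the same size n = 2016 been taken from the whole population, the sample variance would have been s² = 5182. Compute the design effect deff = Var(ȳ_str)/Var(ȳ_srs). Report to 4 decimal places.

0.5575

Var(ȳ_str) = Σ Wₕ²(1−fₕ)sₕ²/nₕ with Wₕ = Nₕ/30953:
  Dept IV: (14793/30953)²·(1−1138/14793)·2860/1138 = 0.52986622
  Dept III: (3471/30953)²·(1−363/3471)·796/363 = 0.02469088
  Dept I: (11689/30953)²·(1−267/11689)·1494/267 = 0.77974636
  Dept II: (1000/30953)²·(1−248/1000)·1720/248 = 0.0054436364
  → Var(ȳ_str) = 1.3397471.
Var(ȳ_srs) = (1 − 2016/30953)·5182/2016 = 2.4030214.
deff = 1.3397471 / 2.4030214 = 0.5575.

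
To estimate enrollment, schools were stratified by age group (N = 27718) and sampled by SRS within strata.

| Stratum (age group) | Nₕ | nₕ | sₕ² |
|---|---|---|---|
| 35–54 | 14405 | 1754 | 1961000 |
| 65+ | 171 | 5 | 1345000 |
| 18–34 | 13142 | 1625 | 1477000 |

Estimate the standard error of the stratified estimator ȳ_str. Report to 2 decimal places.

21.31

Var(ȳ_str) = Σₕ Wₕ²(1 − fₕ)sₕ²/nₕ with Wₕ = Nₕ/N, N = 27718.
35–54: Wₕ = 0.51969839; term = 0.51969839²·(1 − 0.12176328)·1961000/1754 = 265.19317.
65+: Wₕ = 0.00616928; term = 0.00616928²·(1 − 0.02923977)·1345000/5 = 9.9387713.
18–34: Wₕ = 0.47413233; term = 0.47413233²·(1 − 0.12364937)·1477000/1625 = 179.06231.
Sum = 454.19425.
SE = √(454.19425) = 21.31.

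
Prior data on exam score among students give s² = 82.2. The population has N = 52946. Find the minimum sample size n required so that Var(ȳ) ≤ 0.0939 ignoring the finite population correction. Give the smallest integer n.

876

Without fpc, n₀ = s²/D = 82.2/0.0939 = 875.3994.
Rounding up, n = 876.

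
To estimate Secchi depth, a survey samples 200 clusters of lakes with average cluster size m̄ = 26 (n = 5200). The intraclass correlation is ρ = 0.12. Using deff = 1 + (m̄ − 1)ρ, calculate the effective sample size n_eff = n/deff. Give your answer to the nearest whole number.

deff = 1 + (26 − 1)·0.12 = 1 + 3 = 4.
n_eff = 5200 / 4 = 1300.

1300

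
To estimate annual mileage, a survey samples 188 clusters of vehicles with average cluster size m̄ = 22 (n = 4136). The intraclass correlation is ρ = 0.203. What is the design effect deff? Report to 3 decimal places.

5.263

deff = 1 + (22 − 1)·0.203 = 1 + 4.263 = 5.263.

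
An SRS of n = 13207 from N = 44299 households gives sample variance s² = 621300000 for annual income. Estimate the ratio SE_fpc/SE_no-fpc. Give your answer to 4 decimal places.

f = n/N = 13207/44299 = 0.29813314.
SE_no-fpc = √(s²/n) = 216.89452; SE_fpc = √((1−f)s²/n) = 181.7088.
Ratio = √(1−f) = 0.83777495.

0.8378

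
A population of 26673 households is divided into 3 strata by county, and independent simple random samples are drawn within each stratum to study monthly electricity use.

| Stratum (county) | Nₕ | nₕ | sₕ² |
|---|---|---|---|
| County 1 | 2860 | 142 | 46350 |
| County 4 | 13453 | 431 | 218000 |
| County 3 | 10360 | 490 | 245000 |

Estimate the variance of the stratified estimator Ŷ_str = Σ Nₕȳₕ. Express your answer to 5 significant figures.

Var(Ŷ_str) = Σₕ Nₕ²(1 − fₕ)sₕ²/nₕ.
County 1: 2860²·(1 − 142/2860)·46350/142 = 2.5373296 × 10^9.
County 4: 13453²·(1 − 431/13453)·218000/431 = 8.8608637 × 10^10.
County 3: 10360²·(1 − 490/10360)·245000/490 = 5.11266 × 10^10.
Sum = 1.4227257 × 10^11.

1.4227 × 10^11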